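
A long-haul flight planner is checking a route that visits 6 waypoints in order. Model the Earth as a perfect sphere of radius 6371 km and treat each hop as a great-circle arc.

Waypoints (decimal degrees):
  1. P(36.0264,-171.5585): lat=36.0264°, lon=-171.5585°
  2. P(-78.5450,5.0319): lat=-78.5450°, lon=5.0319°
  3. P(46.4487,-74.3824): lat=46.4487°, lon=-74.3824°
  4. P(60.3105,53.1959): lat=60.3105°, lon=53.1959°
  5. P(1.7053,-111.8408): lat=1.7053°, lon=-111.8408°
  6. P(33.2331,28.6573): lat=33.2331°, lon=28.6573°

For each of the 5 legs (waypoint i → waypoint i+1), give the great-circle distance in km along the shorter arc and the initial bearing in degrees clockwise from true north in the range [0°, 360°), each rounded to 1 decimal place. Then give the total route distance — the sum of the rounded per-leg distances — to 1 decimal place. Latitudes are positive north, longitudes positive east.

Leg 1: dist=15284.6 km, bearing=179.0°
Leg 2: dist=14816.7 km, bearing=291.6°
Leg 3: dist=7235.6 km, bearing=25.6°
Leg 4: dist=12998.7 km, bearing=343.2°
Leg 5: dist=14340.0 km, bearing=43.2°
Total: 64675.6 km

Leg 1: φ1=0.6287793, φ2=-1.3708689, Δφ=-1.9996482, Δλ=3.0820839 rad; a=sin²(Δφ/2)+cosφ1·cosφ2·sin²(Δλ/2)=0.8683868355; c=2·atan2(√a, √(1-a))=2.399082505; dist=6371·c=15284.555 ≈ 15284.6 km; running total=15284.6 km
Leg 1 bearing: y=sinΔλ·cosφ2=0.01181136, x=cosφ1·sinφ2-sinφ1·cosφ2·cosΔλ=-0.67603628; θ=atan2(y, x)=178.9991° ≈ 179.0°
Leg 2: φ1=-1.3708689, φ2=0.8106827, Δφ=2.1815516, Δλ=-1.3860410 rad; a=sin²(Δφ/2)+cosφ1·cosφ2·sin²(Δλ/2)=0.8425919486; c=2·atan2(√a, √(1-a))=2.325652473; dist=6371·c=14816.732 ≈ 14816.7 km; running total=30101.3 km
Leg 2 bearing: y=sinΔλ·cosφ2=-0.67727777, x=cosφ1·sinφ2-sinφ1·cosφ2·cosΔλ=0.26798853; θ=atan2(y, x)=-68.4120° <0 so +360° → 291.5880° ≈ 291.6°
Leg 3: φ1=0.8106827, φ2=1.0526168, Δφ=0.2419341, Δλ=2.2266614 rad; a=sin²(Δφ/2)+cosφ1·cosφ2·sin²(Δλ/2)=0.2892522251; c=2·atan2(√a, √(1-a))=1.135702432; dist=6371·c=7235.560 ≈ 7235.6 km; running total=37336.9 km
Leg 3 bearing: y=sinΔλ·cosφ2=0.39253507, x=cosφ1·sinφ2-sinφ1·cosφ2·cosΔλ=0.81747032; θ=atan2(y, x)=25.6495° ≈ 25.6°
Leg 4: φ1=1.0526168, φ2=0.0297631, Δφ=-1.0228537, Δλ=-2.8804338 rad; a=sin²(Δφ/2)+cosφ1·cosφ2·sin²(Δλ/2)=0.7262202967; c=2·atan2(√a, √(1-a))=2.040296494; dist=6371·c=12998.729 ≈ 12998.7 km; running total=50335.6 km
Leg 4 bearing: y=sinΔλ·cosφ2=-0.25808593, x=cosφ1·sinφ2-sinφ1·cosφ2·cosΔλ=0.85363292; θ=atan2(y, x)=-16.8221° <0 so +360° → 343.1779° ≈ 343.2°
Leg 5: φ1=0.0297631, φ2=0.5800270, Δφ=0.5502639, Δλ=2.4521544 rad; a=sin²(Δφ/2)+cosφ1·cosφ2·sin²(Δλ/2)=0.8144055387; c=2·atan2(√a, √(1-a))=2.250819545; dist=6371·c=14339.971 ≈ 14340.0 km; running total=64675.6 km
Leg 5 bearing: y=sinΔλ·cosφ2=0.53206766, x=cosφ1·sinφ2-sinφ1·cosφ2·cosΔλ=0.56701026; θ=atan2(y, x)=43.1790° ≈ 43.2°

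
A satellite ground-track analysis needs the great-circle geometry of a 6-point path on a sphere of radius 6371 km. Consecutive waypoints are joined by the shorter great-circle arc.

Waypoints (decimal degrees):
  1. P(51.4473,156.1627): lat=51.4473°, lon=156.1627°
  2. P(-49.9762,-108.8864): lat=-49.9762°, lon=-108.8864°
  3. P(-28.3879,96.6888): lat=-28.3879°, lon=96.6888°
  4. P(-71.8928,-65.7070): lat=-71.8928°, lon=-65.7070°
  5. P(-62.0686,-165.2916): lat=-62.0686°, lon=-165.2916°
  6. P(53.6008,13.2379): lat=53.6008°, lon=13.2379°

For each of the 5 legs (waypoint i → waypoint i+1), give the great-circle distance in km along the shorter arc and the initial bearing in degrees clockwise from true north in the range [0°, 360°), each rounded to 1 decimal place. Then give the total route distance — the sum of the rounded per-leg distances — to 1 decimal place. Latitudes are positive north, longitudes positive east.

Leg 1: dist=14378.1 km, bearing=124.1°
Leg 2: dist=10942.7 km, bearing=202.6°
Leg 3: dist=8781.4 km, bearing=185.5°
Leg 4: dist=3932.0 km, bearing=232.9°
Leg 5: dist=19069.6 km, bearing=174.1°
Total: 57103.8 km

Leg 1: φ1=0.8979248, φ2=-0.8722492, Δφ=-1.7701740, Δλ=-4.6259795 rad; a=sin²(Δφ/2)+cosφ1·cosφ2·sin²(Δλ/2)=0.8167276080; c=2·atan2(√a, √(1-a))=2.256806797; dist=6371·c=14378.116 ≈ 14378.1 km; running total=14378.1 km
Leg 1 bearing: y=sinΔλ·cosφ2=0.64070635, x=cosφ1·sinφ2-sinφ1·cosφ2·cosΔλ=-0.43385466; θ=atan2(y, x)=124.1039° ≈ 124.1°
Leg 2: φ1=-0.8722492, φ2=-0.4954623, Δφ=0.3767869, Δλ=3.5879641 rad; a=sin²(Δφ/2)+cosφ1·cosφ2·sin²(Δλ/2)=0.5731285247; c=2·atan2(√a, √(1-a))=1.717579894; dist=6371·c=10942.702 ≈ 10942.7 km; running total=25320.8 km
Leg 2 bearing: y=sinΔλ·cosφ2=-0.37978356, x=cosφ1·sinφ2-sinφ1·cosφ2·cosΔλ=-0.91344038; θ=atan2(y, x)=-157.4238° <0 so +360° → 202.5762° ≈ 202.6°
Leg 3: φ1=-0.4954623, φ2=-1.2547661, Δφ=-0.7593037, Δλ=-2.8343414 rad; a=sin²(Δφ/2)+cosφ1·cosφ2·sin²(Δλ/2)=0.4043622181; c=2·atan2(√a, √(1-a))=1.378334786; dist=6371·c=8781.371 ≈ 8781.4 km; running total=34102.2 km
Leg 3 bearing: y=sinΔλ·cosφ2=-0.09399703, x=cosφ1·sinφ2-sinφ1·cosφ2·cosΔλ=-0.97702519; θ=atan2(y, x)=-174.5046° <0 so +360° → 185.4954° ≈ 185.5°
Leg 4: φ1=-1.2547661, φ2=-1.0833014, Δφ=0.1714646, Δλ=-1.7380792 rad; a=sin²(Δφ/2)+cosφ1·cosφ2·sin²(Δλ/2)=0.0922425240; c=2·atan2(√a, √(1-a))=0.617177902; dist=6371·c=3932.040 ≈ 3932.0 km; running total=38034.2 km
Leg 4 bearing: y=sinΔλ·cosφ2=-0.46187540, x=cosφ1·sinφ2-sinφ1·cosφ2·cosΔλ=-0.34872120; θ=atan2(y, x)=-127.0532° <0 so +360° → 232.9468° ≈ 232.9°
Leg 5: φ1=-1.0833014, φ2=0.9355104, Δφ=2.0188119, Δλ=3.1159276 rad; a=sin²(Δφ/2)+cosφ1·cosφ2·sin²(Δλ/2)=0.9945036174; c=2·atan2(√a, √(1-a))=2.993181302; dist=6371·c=19069.558 ≈ 19069.6 km; running total=57103.8 km
Leg 5 bearing: y=sinΔλ·cosφ2=0.01522817, x=cosφ1·sinφ2-sinφ1·cosφ2·cosΔλ=-0.14708090; θ=atan2(y, x)=174.0889° ≈ 174.1°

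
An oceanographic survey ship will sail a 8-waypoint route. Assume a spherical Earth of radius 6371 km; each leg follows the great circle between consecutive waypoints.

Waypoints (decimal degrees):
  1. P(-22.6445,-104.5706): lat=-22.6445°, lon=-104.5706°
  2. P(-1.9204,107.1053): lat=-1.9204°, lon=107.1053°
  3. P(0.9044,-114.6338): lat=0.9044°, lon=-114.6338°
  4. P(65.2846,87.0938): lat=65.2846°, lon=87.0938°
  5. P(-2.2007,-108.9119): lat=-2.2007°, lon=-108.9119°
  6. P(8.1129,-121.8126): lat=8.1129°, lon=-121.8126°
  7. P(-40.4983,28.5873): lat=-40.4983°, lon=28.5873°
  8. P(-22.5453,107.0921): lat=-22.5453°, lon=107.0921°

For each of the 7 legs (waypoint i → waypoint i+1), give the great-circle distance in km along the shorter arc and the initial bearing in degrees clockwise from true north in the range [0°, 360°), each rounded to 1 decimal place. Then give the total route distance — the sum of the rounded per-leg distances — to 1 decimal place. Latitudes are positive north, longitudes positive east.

Leg 1: φ1=-0.3952211, φ2=-0.0335173, Δφ=0.3617038, Δλ=3.6944414 rad; a=sin²(Δφ/2)+cosφ1·cosφ2·sin²(Δλ/2)=0.8860419775; c=2·atan2(√a, √(1-a))=2.452910109; dist=6371·c=15627.490 ≈ 15627.5 km; running total=15627.5 km
Leg 1 bearing: y=sinΔλ·cosφ2=-0.52481880, x=cosφ1·sinφ2-sinφ1·cosφ2·cosΔλ=-0.35840144; θ=atan2(y, x)=-124.3294° <0 so +360° → 235.6706° ≈ 235.7°
Leg 2: φ1=-0.0335173, φ2=0.0157848, Δφ=0.0493021, Δλ=-3.8700774 rad; a=sin²(Δφ/2)+cosφ1·cosφ2·sin²(Δλ/2)=0.8731004901; c=2·atan2(√a, √(1-a))=2.413133378; dist=6371·c=15374.073 ≈ 15374.1 km; running total=31001.6 km
Leg 2 bearing: y=sinΔλ·cosφ2=0.66565679, x=cosφ1·sinφ2-sinφ1·cosφ2·cosΔλ=-0.00922704; θ=atan2(y, x)=90.7942° ≈ 90.8°
Leg 3: φ1=0.0157848, φ2=1.1394312, Δφ=1.1236465, Δλ=3.5208108 rad; a=sin²(Δφ/2)+cosφ1·cosφ2·sin²(Δλ/2)=0.6870098324; c=2·atan2(√a, √(1-a))=1.954135820; dist=6371·c=12449.799 ≈ 12449.8 km; running total=43451.4 km
Leg 3 bearing: y=sinΔλ·cosφ2=-0.15478240, x=cosφ1·sinφ2-sinφ1·cosφ2·cosΔλ=0.91441331; θ=atan2(y, x)=-9.6074° <0 so +360° → 350.3926° ≈ 350.4°
Leg 4: φ1=1.1394312, φ2=-0.0384095, Δφ=-1.1778407, Δλ=-3.4209448 rad; a=sin²(Δφ/2)+cosφ1·cosφ2·sin²(Δλ/2)=0.7182444257; c=2·atan2(√a, √(1-a))=2.022488754; dist=6371·c=12885.276 ≈ 12885.3 km; running total=56336.7 km
Leg 4 bearing: y=sinΔλ·cosφ2=0.27552962, x=cosφ1·sinφ2-sinφ1·cosφ2·cosΔλ=0.85648171; θ=atan2(y, x)=17.8329° ≈ 17.8°
Leg 5: φ1=-0.0384095, φ2=0.1415968, Δφ=0.1800063, Δλ=-0.2251597 rad; a=sin²(Δφ/2)+cosφ1·cosφ2·sin²(Δλ/2)=0.0205639572; c=2·atan2(√a, √(1-a))=0.287794945; dist=6371·c=1833.542 ≈ 1833.5 km; running total=58170.2 km
Leg 5 bearing: y=sinΔλ·cosφ2=-0.22102760, x=cosφ1·sinφ2-sinφ1·cosφ2·cosΔλ=0.17807618; θ=atan2(y, x)=-51.1425° <0 so +360° → 308.8575° ≈ 308.9°
Leg 6: φ1=0.1415968, φ2=-0.7068287, Δφ=-0.8484255, Δλ=2.6249734 rad; a=sin²(Δφ/2)+cosφ1·cosφ2·sin²(Δλ/2)=0.8731088175; c=2·atan2(√a, √(1-a))=2.413158397; dist=6371·c=15374.232 ≈ 15374.2 km; running total=73544.4 km
Leg 6 bearing: y=sinΔλ·cosφ2=0.37560701, x=cosφ1·sinφ2-sinφ1·cosφ2·cosΔλ=-0.54961679; θ=atan2(y, x)=145.6514° ≈ 145.7°
Leg 7: φ1=-0.7068287, φ2=-0.3934897, Δφ=0.3133390, Δλ=1.3701672 rad; a=sin²(Δφ/2)+cosφ1·cosφ2·sin²(Δλ/2)=0.3055203450; c=2·atan2(√a, √(1-a))=1.171294648; dist=6371·c=7462.318 ≈ 7462.3 km; running total=81006.7 km
Leg 7 bearing: y=sinΔλ·cosφ2=0.90505103, x=cosφ1·sinφ2-sinφ1·cosφ2·cosΔλ=-0.17202700; θ=atan2(y, x)=100.7621° ≈ 100.8°

Leg 1: dist=15627.5 km, bearing=235.7°
Leg 2: dist=15374.1 km, bearing=90.8°
Leg 3: dist=12449.8 km, bearing=350.4°
Leg 4: dist=12885.3 km, bearing=17.8°
Leg 5: dist=1833.5 km, bearing=308.9°
Leg 6: dist=15374.2 km, bearing=145.7°
Leg 7: dist=7462.3 km, bearing=100.8°
Total: 81006.7 km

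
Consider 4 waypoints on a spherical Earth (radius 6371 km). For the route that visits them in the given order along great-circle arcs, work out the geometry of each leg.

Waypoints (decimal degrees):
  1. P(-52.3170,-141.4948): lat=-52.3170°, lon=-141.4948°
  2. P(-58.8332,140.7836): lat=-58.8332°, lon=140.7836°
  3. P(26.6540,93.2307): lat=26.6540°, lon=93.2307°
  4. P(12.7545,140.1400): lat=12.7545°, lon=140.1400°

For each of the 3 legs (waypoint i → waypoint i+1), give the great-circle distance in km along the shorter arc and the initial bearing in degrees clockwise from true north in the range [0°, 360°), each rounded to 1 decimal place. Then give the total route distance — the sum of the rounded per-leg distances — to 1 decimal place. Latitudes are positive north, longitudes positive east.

Leg 1: dist=4657.7 km, bearing=229.2°
Leg 2: dist=10464.6 km, bearing=318.6°
Leg 3: dist=5116.1 km, bearing=98.1°
Total: 20238.4 km

Leg 1: φ1=-0.9131039, φ2=-1.0268330, Δφ=-0.1137291, Δλ=4.9266875 rad; a=sin²(Δφ/2)+cosφ1·cosφ2·sin²(Δλ/2)=0.1277723424; c=2·atan2(√a, √(1-a))=0.731077654; dist=6371·c=4657.696 ≈ 4657.7 km; running total=4657.7 km
Leg 1 bearing: y=sinΔλ·cosφ2=-0.50569318, x=cosφ1·sinφ2-sinφ1·cosφ2·cosΔλ=-0.43595951; θ=atan2(y, x)=-130.7647° <0 so +360° → 229.2353° ≈ 229.2°
Leg 2: φ1=-1.0268330, φ2=0.4652001, Δφ=1.4920331, Δλ=-0.8299547 rad; a=sin²(Δφ/2)+cosφ1·cosφ2·sin²(Δλ/2)=0.5358418986; c=2·atan2(√a, √(1-a))=1.642541658; dist=6371·c=10464.633 ≈ 10464.6 km; running total=15122.3 km
Leg 2 bearing: y=sinΔλ·cosφ2=-0.65948542, x=cosφ1·sinφ2-sinφ1·cosφ2·cosΔλ=0.74829166; θ=atan2(y, x)=-41.3904° <0 so +360° → 318.6096° ≈ 318.6°
Leg 3: φ1=0.4652001, φ2=0.2226080, Δφ=-0.2425920, Δλ=0.8187217 rad; a=sin²(Δφ/2)+cosφ1·cosφ2·sin²(Δλ/2)=0.1527341677; c=2·atan2(√a, √(1-a))=0.803027583; dist=6371·c=5116.089 ≈ 5116.1 km; running total=20238.4 km
Leg 3 bearing: y=sinΔλ·cosφ2=0.71225367, x=cosφ1·sinφ2-sinφ1·cosφ2·cosΔλ=-0.10158974; θ=atan2(y, x)=98.1174° ≈ 98.1°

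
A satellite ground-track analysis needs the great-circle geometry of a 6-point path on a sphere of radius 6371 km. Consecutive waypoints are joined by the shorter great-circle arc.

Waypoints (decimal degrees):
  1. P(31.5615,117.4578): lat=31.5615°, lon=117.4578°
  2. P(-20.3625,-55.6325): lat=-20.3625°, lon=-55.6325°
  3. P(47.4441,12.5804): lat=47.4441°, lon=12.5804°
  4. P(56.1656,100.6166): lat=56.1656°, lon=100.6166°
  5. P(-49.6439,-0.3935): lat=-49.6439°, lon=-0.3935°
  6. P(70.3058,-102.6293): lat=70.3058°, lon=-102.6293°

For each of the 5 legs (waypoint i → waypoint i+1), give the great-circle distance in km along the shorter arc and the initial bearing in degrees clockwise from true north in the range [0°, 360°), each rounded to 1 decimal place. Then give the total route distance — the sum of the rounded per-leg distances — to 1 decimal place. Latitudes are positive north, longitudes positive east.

Leg 1: φ1=0.5508521, φ2=-0.3553927, Δφ=-0.9062448, Δλ=-3.0209956 rad; a=sin²(Δφ/2)+cosφ1·cosφ2·sin²(Δλ/2)=0.9875783084; c=2·atan2(√a, √(1-a))=2.918223293; dist=6371·c=18592.001 ≈ 18592.0 km; running total=18592.0 km
Leg 1 bearing: y=sinΔλ·cosφ2=-0.11278705, x=cosφ1·sinφ2-sinφ1·cosφ2·cosΔλ=0.19065323; θ=atan2(y, x)=-30.6078° <0 so +360° → 329.3922° ≈ 329.4°
Leg 2: φ1=-0.3553927, φ2=0.8280558, Δφ=1.1834484, Δλ=1.1905397 rad; a=sin²(Δφ/2)+cosφ1·cosφ2·sin²(Δλ/2)=0.5104902505; c=2·atan2(√a, √(1-a))=1.591778367; dist=6371·c=10141.220 ≈ 10141.2 km; running total=28733.2 km
Leg 2 bearing: y=sinΔλ·cosφ2=0.62800004, x=cosφ1·sinφ2-sinφ1·cosφ2·cosΔλ=0.77793044; θ=atan2(y, x)=38.9129° ≈ 38.9°
Leg 3: φ1=0.8280558, φ2=0.9802746, Δφ=0.1522189, Δλ=1.5365216 rad; a=sin²(Δφ/2)+cosφ1·cosφ2·sin²(Δλ/2)=0.1876119903; c=2·atan2(√a, √(1-a))=0.895951686; dist=6371·c=5708.108 ≈ 5708.1 km; running total=34441.3 km
Leg 3 bearing: y=sinΔλ·cosφ2=0.55646741, x=cosφ1·sinφ2-sinφ1·cosφ2·cosΔλ=0.54772159; θ=atan2(y, x)=45.4538° ≈ 45.5°
Leg 4: φ1=0.9802746, φ2=-0.8664495, Δφ=-1.8467242, Δλ=-1.7629588 rad; a=sin²(Δφ/2)+cosφ1·cosφ2·sin²(Δλ/2)=0.8509209404; c=2·atan2(√a, √(1-a))=2.348776244; dist=6371·c=14964.053 ≈ 14964.1 km; running total=49405.4 km
Leg 4 bearing: y=sinΔλ·cosφ2=-0.63561737, x=cosφ1·sinφ2-sinφ1·cosφ2·cosΔλ=-0.32157198; θ=atan2(y, x)=-116.8358° <0 so +360° → 243.1642° ≈ 243.2°
Leg 5: φ1=-0.8664495, φ2=1.2270677, Δφ=2.0935172, Δλ=-1.7843513 rad; a=sin²(Δφ/2)+cosφ1·cosφ2·sin²(Δλ/2)=0.8818538443; c=2·atan2(√a, √(1-a))=2.439833441; dist=6371·c=15544.179 ≈ 15544.2 km; running total=64949.6 km
Leg 5 bearing: y=sinΔλ·cosφ2=-0.32934455, x=cosφ1·sinφ2-sinφ1·cosφ2·cosΔλ=0.55523215; θ=atan2(y, x)=-30.6750° <0 so +360° → 329.3250° ≈ 329.3°

Leg 1: dist=18592.0 km, bearing=329.4°
Leg 2: dist=10141.2 km, bearing=38.9°
Leg 3: dist=5708.1 km, bearing=45.5°
Leg 4: dist=14964.1 km, bearing=243.2°
Leg 5: dist=15544.2 km, bearing=329.3°
Total: 64949.6 km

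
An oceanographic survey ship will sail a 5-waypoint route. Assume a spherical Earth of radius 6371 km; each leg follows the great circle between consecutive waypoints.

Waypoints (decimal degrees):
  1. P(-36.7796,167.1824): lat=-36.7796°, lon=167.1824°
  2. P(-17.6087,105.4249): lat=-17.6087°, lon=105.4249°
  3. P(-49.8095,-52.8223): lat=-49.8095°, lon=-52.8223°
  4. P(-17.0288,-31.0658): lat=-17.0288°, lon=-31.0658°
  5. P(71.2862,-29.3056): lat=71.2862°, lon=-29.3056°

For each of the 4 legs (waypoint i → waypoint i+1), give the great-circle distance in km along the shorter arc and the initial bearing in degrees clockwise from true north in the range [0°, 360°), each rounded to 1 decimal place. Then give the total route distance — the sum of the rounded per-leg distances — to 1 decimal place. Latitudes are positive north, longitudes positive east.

Leg 1: φ1=-0.6419251, φ2=-0.3073298, Δφ=0.3345953, Δλ=-1.0778717 rad; a=sin²(Δφ/2)+cosφ1·cosφ2·sin²(Δλ/2)=0.2288105097; c=2·atan2(√a, √(1-a))=0.997530129; dist=6371·c=6355.264 ≈ 6355.3 km; running total=6355.3 km
Leg 1 bearing: y=sinΔλ·cosφ2=-0.83967542, x=cosφ1·sinφ2-sinφ1·cosφ2·cosΔλ=0.02775290; θ=atan2(y, x)=-88.1070° <0 so +360° → 271.8930° ≈ 271.9°
Leg 2: φ1=-0.3073298, φ2=-0.8693398, Δφ=-0.5620100, Δλ=-2.7619347 rad; a=sin²(Δφ/2)+cosφ1·cosφ2·sin²(Δλ/2)=0.6701010488; c=2·atan2(√a, √(1-a))=1.917928133; dist=6371·c=12219.120 ≈ 12219.1 km; running total=18574.4 km
Leg 2 bearing: y=sinΔλ·cosφ2=-0.23916151, x=cosφ1·sinφ2-sinφ1·cosφ2·cosΔλ=-0.90943076; θ=atan2(y, x)=-165.2660° <0 so +360° → 194.7340° ≈ 194.7°
Leg 3: φ1=-0.8693398, φ2=-0.2972086, Δφ=0.5721311, Δλ=0.3797226 rad; a=sin²(Δφ/2)+cosφ1·cosφ2·sin²(Δλ/2)=0.1016020703; c=2·atan2(√a, √(1-a))=0.648822490; dist=6371·c=4133.648 ≈ 4133.6 km; running total=22708.0 km
Leg 3 bearing: y=sinΔλ·cosφ2=0.35441209, x=cosφ1·sinφ2-sinφ1·cosφ2·cosΔλ=0.48939599; θ=atan2(y, x)=35.9114° ≈ 35.9°
Leg 4: φ1=-0.2972086, φ2=1.2441789, Δφ=1.5413875, Δλ=0.0307213 rad; a=sin²(Δφ/2)+cosφ1·cosφ2·sin²(Δλ/2)=0.4853700981; c=2·atan2(√a, √(1-a))=1.541532346; dist=6371·c=9821.103 ≈ 9821.1 km; running total=32529.1 km
Leg 4 bearing: y=sinΔλ·cosφ2=0.00985510, x=cosφ1·sinφ2-sinφ1·cosφ2·cosΔλ=0.99952326; θ=atan2(y, x)=0.5649° ≈ 0.6°

Leg 1: dist=6355.3 km, bearing=271.9°
Leg 2: dist=12219.1 km, bearing=194.7°
Leg 3: dist=4133.6 km, bearing=35.9°
Leg 4: dist=9821.1 km, bearing=0.6°
Total: 32529.1 km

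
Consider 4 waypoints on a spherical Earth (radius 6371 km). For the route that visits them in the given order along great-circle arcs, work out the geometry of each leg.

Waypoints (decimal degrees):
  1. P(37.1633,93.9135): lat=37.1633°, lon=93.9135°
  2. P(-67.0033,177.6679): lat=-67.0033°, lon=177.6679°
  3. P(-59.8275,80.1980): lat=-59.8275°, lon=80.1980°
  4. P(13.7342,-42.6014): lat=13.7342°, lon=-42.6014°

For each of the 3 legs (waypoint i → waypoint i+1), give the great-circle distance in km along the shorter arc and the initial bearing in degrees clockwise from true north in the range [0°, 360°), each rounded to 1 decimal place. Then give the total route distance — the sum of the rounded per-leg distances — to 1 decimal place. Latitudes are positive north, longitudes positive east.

Leg 1: φ1=0.6486219, φ2=-1.1694282, Δφ=-1.8180501, Δλ=1.4617900 rad; a=sin²(Δφ/2)+cosφ1·cosφ2·sin²(Δλ/2)=0.7611048101; c=2·atan2(√a, √(1-a))=2.120236194; dist=6371·c=13508.025 ≈ 13508.0 km; running total=13508.0 km
Leg 1 bearing: y=sinΔλ·cosφ2=0.38835932, x=cosφ1·sinφ2-sinφ1·cosφ2·cosΔλ=-0.75925895; θ=atan2(y, x)=152.9104° ≈ 152.9°
Leg 2: φ1=-1.1694282, φ2=-1.0441869, Δφ=0.1252413, Δλ=-1.7011707 rad; a=sin²(Δφ/2)+cosφ1·cosφ2·sin²(Δλ/2)=0.1148583386; c=2·atan2(√a, √(1-a))=0.691511007; dist=6371·c=4405.617 ≈ 4405.6 km; running total=17913.6 km
Leg 2 bearing: y=sinΔλ·cosφ2=-0.49833961, x=cosφ1·sinφ2-sinφ1·cosφ2·cosΔλ=-0.39789602; θ=atan2(y, x)=-128.6054° <0 so +360° → 231.3946° ≈ 231.4°
Leg 3: φ1=-1.0441869, φ2=0.2397070, Δφ=1.2838939, Δλ=-2.1432538 rad; a=sin²(Δφ/2)+cosφ1·cosφ2·sin²(Δλ/2)=0.7348639908; c=2·atan2(√a, √(1-a))=2.059778952; dist=6371·c=13122.852 ≈ 13122.9 km; running total=31036.5 km
Leg 3 bearing: y=sinΔλ·cosφ2=-0.81653828, x=cosφ1·sinφ2-sinφ1·cosφ2·cosΔλ=-0.33559032; θ=atan2(y, x)=-112.3422° <0 so +360° → 247.6578° ≈ 247.7°

Leg 1: dist=13508.0 km, bearing=152.9°
Leg 2: dist=4405.6 km, bearing=231.4°
Leg 3: dist=13122.9 km, bearing=247.7°
Total: 31036.5 km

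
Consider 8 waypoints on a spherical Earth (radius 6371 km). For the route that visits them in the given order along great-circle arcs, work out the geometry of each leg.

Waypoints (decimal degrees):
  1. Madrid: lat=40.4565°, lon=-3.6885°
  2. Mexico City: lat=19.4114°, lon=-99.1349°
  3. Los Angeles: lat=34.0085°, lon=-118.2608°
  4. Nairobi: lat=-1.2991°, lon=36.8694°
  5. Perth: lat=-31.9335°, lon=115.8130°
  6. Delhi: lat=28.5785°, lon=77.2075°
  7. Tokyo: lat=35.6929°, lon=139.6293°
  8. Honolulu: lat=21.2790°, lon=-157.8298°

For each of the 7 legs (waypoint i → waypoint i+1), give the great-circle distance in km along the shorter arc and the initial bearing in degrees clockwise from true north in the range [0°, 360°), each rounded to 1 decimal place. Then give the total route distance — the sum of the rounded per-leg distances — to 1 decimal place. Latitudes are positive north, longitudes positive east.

Leg 1: dist=9064.1 km, bearing=288.3°
Leg 2: dist=2490.4 km, bearing=314.5°
Leg 3: dist=15552.7 km, bearing=40.7°
Leg 4: dist=8888.8 km, bearing=122.2°
Leg 5: dist=7869.2 km, bearing=324.5°
Leg 6: dist=5833.6 km, bearing=65.2°
Leg 7: dist=6215.3 km, bearing=87.0°
Total: 55914.1 km

Leg 1: φ1=0.7060991, φ2=0.3387928, Δφ=-0.3673063, Δλ=-1.6658539 rad; a=sin²(Δφ/2)+cosφ1·cosφ2·sin²(Δλ/2)=0.4262318741; c=2·atan2(√a, √(1-a))=1.422719528; dist=6371·c=9064.146 ≈ 9064.1 km; running total=9064.1 km
Leg 1 bearing: y=sinΔλ·cosφ2=-0.93889860, x=cosφ1·sinφ2-sinφ1·cosφ2·cosΔλ=0.31097021; θ=atan2(y, x)=-71.6747° <0 so +360° → 288.3253° ≈ 288.3°
Leg 2: φ1=0.3387928, φ2=0.5935603, Δφ=0.2547675, Δλ=-0.3338099 rad; a=sin²(Δφ/2)+cosφ1·cosφ2·sin²(Δλ/2)=0.0377173018; c=2·atan2(√a, √(1-a))=0.390902938; dist=6371·c=2490.443 ≈ 2490.4 km; running total=11554.5 km
Leg 2 bearing: y=sinΔλ·cosφ2=-0.27160285, x=cosφ1·sinφ2-sinφ1·cosφ2·cosΔλ=0.26722784; θ=atan2(y, x)=-45.4652° <0 so +360° → 314.5348° ≈ 314.5°
Leg 3: φ1=0.5935603, φ2=-0.0226736, Δφ=-0.6162339, Δλ=2.7075328 rad; a=sin²(Δφ/2)+cosφ1·cosφ2·sin²(Δλ/2)=0.8822847324; c=2·atan2(√a, √(1-a))=2.441169421; dist=6371·c=15552.690 ≈ 15552.7 km; running total=27107.2 km
Leg 3 bearing: y=sinΔλ·cosφ2=0.42044956, x=cosφ1·sinφ2-sinφ1·cosφ2·cosΔλ=0.48852400; θ=atan2(y, x)=40.7170° ≈ 40.7°
Leg 4: φ1=-0.0226736, φ2=-0.5573447, Δφ=-0.5346711, Δλ=1.3778257 rad; a=sin²(Δφ/2)+cosφ1·cosφ2·sin²(Δλ/2)=0.4126488015; c=2·atan2(√a, √(1-a))=1.395192818; dist=6371·c=8888.773 ≈ 8888.8 km; running total=35996.0 km
Leg 4 bearing: y=sinΔλ·cosφ2=0.83291045, x=cosφ1·sinφ2-sinφ1·cosφ2·cosΔλ=-0.52510881; θ=atan2(y, x)=122.2294° ≈ 122.2°
Leg 5: φ1=-0.5573447, φ2=0.4987889, Δφ=1.0561336, Δλ=-0.6737931 rad; a=sin²(Δφ/2)+cosφ1·cosφ2·sin²(Δλ/2)=0.3353141148; c=2·atan2(√a, √(1-a))=1.235158185; dist=6371·c=7869.193 ≈ 7869.2 km; running total=43865.2 km
Leg 5 bearing: y=sinΔλ·cosφ2=-0.54793357, x=cosφ1·sinφ2-sinφ1·cosφ2·cosΔλ=0.76894931; θ=atan2(y, x)=-35.4727° <0 so +360° → 324.5273° ≈ 324.5°
Leg 6: φ1=0.4987889, φ2=0.6229586, Δφ=0.1241697, Δλ=1.0894659 rad; a=sin²(Δφ/2)+cosφ1·cosφ2·sin²(Δλ/2)=0.1953597614; c=2·atan2(√a, √(1-a))=0.915643447; dist=6371·c=5833.564 ≈ 5833.6 km; running total=49698.8 km
Leg 6 bearing: y=sinΔλ·cosφ2=0.71987852, x=cosφ1·sinφ2-sinφ1·cosφ2·cosΔλ=0.33249394; θ=atan2(y, x)=65.2090° ≈ 65.2°
Leg 7: φ1=0.6229586, φ2=0.3713886, Δφ=-0.2515700, Δλ=-5.1916407 rad; a=sin²(Δφ/2)+cosφ1·cosφ2·sin²(Δλ/2)=0.2196489398; c=2·atan2(√a, √(1-a))=0.975562816; dist=6371·c=6215.311 ≈ 6215.3 km; running total=55914.1 km
Leg 7 bearing: y=sinΔλ·cosφ2=0.82684518, x=cosφ1·sinφ2-sinφ1·cosφ2·cosΔλ=0.04404740; θ=atan2(y, x)=86.9506° ≈ 87.0°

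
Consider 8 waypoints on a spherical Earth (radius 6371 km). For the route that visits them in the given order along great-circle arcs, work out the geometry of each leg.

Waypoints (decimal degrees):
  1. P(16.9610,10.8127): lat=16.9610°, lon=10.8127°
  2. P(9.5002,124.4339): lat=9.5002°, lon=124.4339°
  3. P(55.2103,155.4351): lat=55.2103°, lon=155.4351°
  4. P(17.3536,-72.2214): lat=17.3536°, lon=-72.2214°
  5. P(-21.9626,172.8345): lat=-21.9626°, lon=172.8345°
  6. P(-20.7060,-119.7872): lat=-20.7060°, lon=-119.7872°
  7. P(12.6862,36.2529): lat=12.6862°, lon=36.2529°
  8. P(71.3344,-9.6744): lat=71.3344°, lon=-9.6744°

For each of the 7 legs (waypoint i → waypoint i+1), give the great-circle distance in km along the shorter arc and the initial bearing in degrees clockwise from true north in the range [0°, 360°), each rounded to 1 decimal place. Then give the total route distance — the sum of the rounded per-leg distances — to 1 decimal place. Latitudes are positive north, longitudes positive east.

Leg 1: dist=12149.2 km, bearing=73.2°
Leg 2: dist=5764.0 km, bearing=21.9°
Leg 3: dist=10785.9 km, bearing=45.3°
Leg 4: dist=13232.7 km, bearing=254.1°
Leg 5: dist=6919.6 km, bearing=102.6°
Leg 6: dist=17315.8 km, bearing=105.5°
Leg 7: dist=7209.2 km, bearing=345.3°
Total: 73376.4 km

Leg 1: φ1=0.2960253, φ2=0.1658098, Δφ=-0.1302155, Δλ=1.9830640 rad; a=sin²(Δφ/2)+cosφ1·cosφ2·sin²(Δλ/2)=0.6649271776; c=2·atan2(√a, √(1-a))=1.906945618; dist=6371·c=12149.151 ≈ 12149.2 km; running total=12149.2 km
Leg 1 bearing: y=sinΔλ·cosφ2=0.90364867, x=cosφ1·sinφ2-sinφ1·cosφ2·cosΔλ=0.27315779; θ=atan2(y, x)=73.1808° ≈ 73.2°
Leg 2: φ1=0.1658098, φ2=0.9636015, Δφ=0.7977917, Δλ=0.5410730 rad; a=sin²(Δφ/2)+cosφ1·cosφ2·sin²(Δλ/2)=0.1910473610; c=2·atan2(√a, √(1-a))=0.904720606; dist=6371·c=5763.975 ≈ 5764.0 km; running total=17913.2 km
Leg 2 bearing: y=sinΔλ·cosφ2=0.29387343, x=cosφ1·sinφ2-sinφ1·cosφ2·cosΔλ=0.72926777; θ=atan2(y, x)=21.9480° ≈ 21.9°
Leg 3: φ1=0.9636015, φ2=0.3028775, Δφ=-0.6607241, Δλ=-3.9733555 rad; a=sin²(Δφ/2)+cosφ1·cosφ2·sin²(Δλ/2)=0.5609359563; c=2·atan2(√a, √(1-a))=1.692971963; dist=6371·c=10785.924 ≈ 10785.9 km; running total=28699.1 km
Leg 3 bearing: y=sinΔλ·cosφ2=0.70547680, x=cosφ1·sinφ2-sinφ1·cosφ2·cosΔλ=0.69817600; θ=atan2(y, x)=45.2980° ≈ 45.3°
Leg 4: φ1=0.3028775, φ2=-0.3833197, Δφ=-0.6861971, Δλ=4.2770323 rad; a=sin²(Δφ/2)+cosφ1·cosφ2·sin²(Δλ/2)=0.7424385723; c=2·atan2(√a, √(1-a))=2.077019016; dist=6371·c=13232.688 ≈ 13232.7 km; running total=41931.8 km
Leg 4 bearing: y=sinΔλ·cosφ2=-0.84091738, x=cosφ1·sinφ2-sinφ1·cosφ2·cosΔλ=-0.24031668; θ=atan2(y, x)=-105.9488° <0 so +360° → 254.0512° ≈ 254.1°
Leg 5: φ1=-0.3833197, φ2=-0.3613879, Δφ=0.0219318, Δλ=-5.1072121 rad; a=sin²(Δφ/2)+cosφ1·cosφ2·sin²(Δλ/2)=0.2670375220; c=2·atan2(√a, √(1-a))=1.086116647; dist=6371·c=6919.649 ≈ 6919.6 km; running total=48851.4 km
Leg 5 bearing: y=sinΔλ·cosφ2=0.86344110, x=cosφ1·sinφ2-sinφ1·cosφ2·cosΔλ=-0.19334787; θ=atan2(y, x)=102.6219° ≈ 102.6°
Leg 6: φ1=-0.3613879, φ2=0.2214160, Δφ=0.5828038, Δλ=2.7234135 rad; a=sin²(Δφ/2)+cosφ1·cosφ2·sin²(Δλ/2)=0.9557917747; c=2·atan2(√a, √(1-a))=2.717915930; dist=6371·c=17315.842 ≈ 17315.8 km; running total=66167.2 km
Leg 6 bearing: y=sinΔλ·cosφ2=0.39618331, x=cosφ1·sinφ2-sinφ1·cosφ2·cosΔλ=-0.10979169; θ=atan2(y, x)=105.4893° ≈ 105.5°
Leg 7: φ1=0.2214160, φ2=1.2450201, Δφ=1.0236042, Δλ=-0.8015826 rad; a=sin²(Δφ/2)+cosφ1·cosφ2·sin²(Δλ/2)=0.2873804784; c=2·atan2(√a, √(1-a))=1.131570345; dist=6371·c=7209.235 ≈ 7209.2 km; running total=73376.4 km
Leg 7 bearing: y=sinΔλ·cosφ2=-0.22993828, x=cosφ1·sinφ2-sinφ1·cosφ2·cosΔλ=0.87538571; θ=atan2(y, x)=-14.7175° <0 so +360° → 345.2825° ≈ 345.3°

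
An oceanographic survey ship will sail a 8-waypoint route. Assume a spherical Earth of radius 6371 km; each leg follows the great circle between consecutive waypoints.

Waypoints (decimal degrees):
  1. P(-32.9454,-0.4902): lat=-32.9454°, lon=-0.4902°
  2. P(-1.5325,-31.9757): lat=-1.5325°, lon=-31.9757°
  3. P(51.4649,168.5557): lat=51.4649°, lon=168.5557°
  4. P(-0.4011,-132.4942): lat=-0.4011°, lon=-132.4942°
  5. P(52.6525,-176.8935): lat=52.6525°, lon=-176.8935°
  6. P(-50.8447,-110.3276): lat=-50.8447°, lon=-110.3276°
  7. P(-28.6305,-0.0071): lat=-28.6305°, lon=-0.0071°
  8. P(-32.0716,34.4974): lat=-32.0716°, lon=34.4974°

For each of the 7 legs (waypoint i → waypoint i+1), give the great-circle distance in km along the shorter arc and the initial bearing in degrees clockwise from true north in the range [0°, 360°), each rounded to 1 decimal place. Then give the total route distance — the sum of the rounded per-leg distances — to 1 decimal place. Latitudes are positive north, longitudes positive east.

Leg 1: φ1=-0.5750057, φ2=-0.0267472, Δφ=0.5482585, Δλ=-0.5495256 rad; a=sin²(Δφ/2)+cosφ1·cosφ2·sin²(Δλ/2)=0.1350370877; c=2·atan2(√a, √(1-a))=0.752582901; dist=6371·c=4794.706 ≈ 4794.7 km; running total=4794.7 km
Leg 1 bearing: y=sinΔλ·cosφ2=-0.52209596, x=cosφ1·sinφ2-sinφ1·cosφ2·cosΔλ=0.44116222; θ=atan2(y, x)=-49.8028° <0 so +360° → 310.1972° ≈ 310.2°
Leg 2: φ1=-0.0267472, φ2=0.8982320, Δφ=0.9249791, Δλ=3.4999332 rad; a=sin²(Δφ/2)+cosφ1·cosφ2·sin²(Δλ/2)=0.8020663146; c=2·atan2(√a, √(1-a))=2.219473291; dist=6371·c=14140.264 ≈ 14140.3 km; running total=18935.0 km
Leg 2 bearing: y=sinΔλ·cosφ2=-0.21849685, x=cosφ1·sinφ2-sinφ1·cosφ2·cosΔλ=0.76634385; θ=atan2(y, x)=-15.9137° <0 so +360° → 344.0863° ≈ 344.1°
Leg 3: φ1=0.8982320, φ2=-0.0070005, Δφ=-0.9052325, Δλ=-5.2543120 rad; a=sin²(Δφ/2)+cosφ1·cosφ2·sin²(Δλ/2)=0.3420766272; c=2·atan2(√a, √(1-a))=1.249447376; dist=6371·c=7960.229 ≈ 7960.2 km; running total=26895.2 km
Leg 3 bearing: y=sinΔλ·cosφ2=0.85669743, x=cosφ1·sinφ2-sinφ1·cosφ2·cosΔλ=-0.40781166; θ=atan2(y, x)=115.4557° ≈ 115.5°
Leg 4: φ1=-0.0070005, φ2=0.9189595, Δφ=0.9259600, Δλ=-0.7749140 rad; a=sin²(Δφ/2)+cosφ1·cosφ2·sin²(Δλ/2)=0.2860687065; c=2·atan2(√a, √(1-a))=1.128669681; dist=6371·c=7190.755 ≈ 7190.8 km; running total=34086.0 km
Leg 4 bearing: y=sinΔλ·cosφ2=-0.42444384, x=cosφ1·sinφ2-sinφ1·cosφ2·cosΔλ=0.79798561; θ=atan2(y, x)=-28.0082° <0 so +360° → 331.9918° ≈ 332.0°
Leg 5: φ1=0.9189595, φ2=-0.8874074, Δφ=-1.8063669, Δλ=1.1617941 rad; a=sin²(Δφ/2)+cosφ1·cosφ2·sin²(Δλ/2)=0.7320562406; c=2·atan2(√a, √(1-a))=2.053428707; dist=6371·c=13082.394 ≈ 13082.4 km; running total=47168.4 km
Leg 5 bearing: y=sinΔλ·cosφ2=0.57934343, x=cosφ1·sinφ2-sinφ1·cosφ2·cosΔλ=-0.67004537; θ=atan2(y, x)=139.1522° ≈ 139.2°
Leg 6: φ1=-0.8874074, φ2=-0.4996965, Δφ=0.3877109, Δλ=1.9254560 rad; a=sin²(Δφ/2)+cosφ1·cosφ2·sin²(Δλ/2)=0.4104531968; c=2·atan2(√a, √(1-a))=1.390731242; dist=6371·c=8860.349 ≈ 8860.3 km; running total=56028.7 km
Leg 6 bearing: y=sinΔλ·cosφ2=0.82310240, x=cosφ1·sinφ2-sinφ1·cosφ2·cosΔλ=-0.53891364; θ=atan2(y, x)=123.2142° ≈ 123.2°
Leg 7: φ1=-0.4996965, φ2=-0.5597550, Δφ=-0.0600585, Δλ=0.6022171 rad; a=sin²(Δφ/2)+cosφ1·cosφ2·sin²(Δλ/2)=0.0663231929; c=2·atan2(√a, √(1-a))=0.520936212; dist=6371·c=3318.885 ≈ 3318.9 km; running total=59347.6 km
Leg 7 bearing: y=sinΔλ·cosφ2=0.48001912, x=cosφ1·sinφ2-sinφ1·cosφ2·cosΔλ=-0.13145095; θ=atan2(y, x)=105.3147° ≈ 105.3°

Leg 1: dist=4794.7 km, bearing=310.2°
Leg 2: dist=14140.3 km, bearing=344.1°
Leg 3: dist=7960.2 km, bearing=115.5°
Leg 4: dist=7190.8 km, bearing=332.0°
Leg 5: dist=13082.4 km, bearing=139.2°
Leg 6: dist=8860.3 km, bearing=123.2°
Leg 7: dist=3318.9 km, bearing=105.3°
Total: 59347.6 km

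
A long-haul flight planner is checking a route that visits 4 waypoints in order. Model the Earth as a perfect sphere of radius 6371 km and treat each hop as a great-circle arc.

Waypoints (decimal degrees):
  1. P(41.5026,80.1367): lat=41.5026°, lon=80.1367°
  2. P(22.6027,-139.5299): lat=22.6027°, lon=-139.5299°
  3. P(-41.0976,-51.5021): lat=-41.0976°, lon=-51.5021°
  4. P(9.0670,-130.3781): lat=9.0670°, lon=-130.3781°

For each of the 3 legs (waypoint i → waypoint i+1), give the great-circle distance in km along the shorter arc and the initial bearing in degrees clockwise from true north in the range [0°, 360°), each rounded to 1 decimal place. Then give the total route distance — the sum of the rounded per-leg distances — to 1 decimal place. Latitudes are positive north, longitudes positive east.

Leg 1: dist=11799.3 km, bearing=37.8°
Leg 2: dist=11477.6 km, bearing=129.3°
Leg 3: dist=9752.7 km, bearing=284.1°
Total: 33029.6 km

Leg 1: φ1=0.7243570, φ2=0.3944915, Δφ=-0.3298655, Δλ=-3.8339054 rad; a=sin²(Δφ/2)+cosφ1·cosφ2·sin²(Δλ/2)=0.6387691356; c=2·atan2(√a, √(1-a))=1.852027091; dist=6371·c=11799.265 ≈ 11799.3 km; running total=11799.3 km
Leg 1 bearing: y=sinΔλ·cosφ2=0.58929124, x=cosφ1·sinφ2-sinφ1·cosφ2·cosΔλ=0.75875447; θ=atan2(y, x)=37.8349° ≈ 37.8°
Leg 2: φ1=0.3944915, φ2=-0.7172884, Δφ=-1.1117800, Δλ=1.5363749 rad; a=sin²(Δφ/2)+cosφ1·cosφ2·sin²(Δλ/2)=0.6143500774; c=2·atan2(√a, √(1-a))=1.801538567; dist=6371·c=11477.602 ≈ 11477.6 km; running total=23276.9 km
Leg 2 bearing: y=sinΔλ·cosφ2=0.75314453, x=cosφ1·sinφ2-sinφ1·cosφ2·cosΔλ=-0.61682214; θ=atan2(y, x)=129.3173° ≈ 129.3°
Leg 3: φ1=-0.7172884, φ2=0.1582490, Δφ=0.8755374, Δλ=-1.3766459 rad; a=sin²(Δφ/2)+cosφ1·cosφ2·sin²(Δλ/2)=0.4800072583; c=2·atan2(√a, √(1-a))=1.530800181; dist=6371·c=9752.728 ≈ 9752.7 km; running total=33029.6 km
Leg 3 bearing: y=sinΔλ·cosφ2=-0.96895143, x=cosφ1·sinφ2-sinφ1·cosφ2·cosΔλ=0.24399648; θ=atan2(y, x)=-75.8659° <0 so +360° → 284.1341° ≈ 284.1°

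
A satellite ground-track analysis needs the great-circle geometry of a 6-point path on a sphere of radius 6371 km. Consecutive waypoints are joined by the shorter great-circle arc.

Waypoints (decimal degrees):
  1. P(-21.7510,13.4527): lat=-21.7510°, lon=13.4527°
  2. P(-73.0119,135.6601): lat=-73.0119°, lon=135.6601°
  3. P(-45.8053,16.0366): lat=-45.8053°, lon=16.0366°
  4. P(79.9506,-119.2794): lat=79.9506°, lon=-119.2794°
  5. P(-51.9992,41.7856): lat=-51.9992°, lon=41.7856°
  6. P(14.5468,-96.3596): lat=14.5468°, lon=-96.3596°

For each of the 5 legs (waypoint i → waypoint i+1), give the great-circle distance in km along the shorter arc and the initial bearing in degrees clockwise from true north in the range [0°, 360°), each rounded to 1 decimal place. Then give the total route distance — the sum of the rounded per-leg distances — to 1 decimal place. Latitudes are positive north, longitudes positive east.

Leg 1: dist=8661.1 km, bearing=165.4°
Leg 2: dist=6026.3 km, bearing=228.3°
Leg 3: dist=15836.0 km, bearing=348.4°
Leg 4: dist=16828.9 km, bearing=24.6°
Leg 5: dist=14447.1 km, bearing=237.4°
Total: 61799.4 km

Leg 1: φ1=-0.3796266, φ2=-1.2742980, Δφ=-0.8946715, Δλ=2.1329215 rad; a=sin²(Δφ/2)+cosφ1·cosφ2·sin²(Δλ/2)=0.3951165624; c=2·atan2(√a, √(1-a))=1.359459803; dist=6371·c=8661.118 ≈ 8661.1 km; running total=8661.1 km
Leg 1 bearing: y=sinΔλ·cosφ2=0.24721475, x=cosφ1·sinφ2-sinφ1·cosφ2·cosΔλ=-0.94598241; θ=atan2(y, x)=165.3544° ≈ 165.4°
Leg 2: φ1=-1.2742980, φ2=-0.7994533, Δφ=0.4748447, Δλ=-2.0878239 rad; a=sin²(Δφ/2)+cosφ1·cosφ2·sin²(Δλ/2)=0.2074926398; c=2·atan2(√a, √(1-a))=0.945898119; dist=6371·c=6026.317 ≈ 6026.3 km; running total=14687.4 km
Leg 2 bearing: y=sinΔλ·cosφ2=-0.60598258, x=cosφ1·sinφ2-sinφ1·cosφ2·cosΔλ=-0.53902030; θ=atan2(y, x)=-131.6530° <0 so +360° → 228.3470° ≈ 228.3°
Leg 3: φ1=-0.7994533, φ2=1.3954012, Δφ=2.1948545, Δλ=-2.3617097 rad; a=sin²(Δφ/2)+cosφ1·cosφ2·sin²(Δλ/2)=0.8962309179; c=2·atan2(√a, √(1-a))=2.485631122; dist=6371·c=15835.956 ≈ 15836.0 km; running total=30523.4 km
Leg 3 bearing: y=sinΔλ·cosφ2=-0.12270577, x=cosφ1·sinφ2-sinφ1·cosφ2·cosΔλ=0.59745086; θ=atan2(y, x)=-11.6061° <0 so +360° → 348.3939° ≈ 348.4°
Leg 4: φ1=1.3954012, φ2=-0.9075572, Δφ=-2.3029585, Δλ=2.8111146 rad; a=sin²(Δφ/2)+cosφ1·cosφ2·sin²(Δλ/2)=0.9387659999; c=2·atan2(√a, √(1-a))=2.641487200; dist=6371·c=16828.915 ≈ 16828.9 km; running total=47352.3 km
Leg 4 bearing: y=sinΔλ·cosφ2=0.19978282, x=cosφ1·sinφ2-sinφ1·cosφ2·cosΔλ=0.43591790; θ=atan2(y, x)=24.6222° ≈ 24.6°
Leg 5: φ1=-0.9075572, φ2=0.2538896, Δφ=1.1614468, Δλ=-2.4110886 rad; a=sin²(Δφ/2)+cosφ1·cosφ2·sin²(Δλ/2)=0.8208993752; c=2·atan2(√a, √(1-a))=2.267637861; dist=6371·c=14447.121 ≈ 14447.1 km; running total=61799.4 km
Leg 5 bearing: y=sinΔλ·cosφ2=-0.64585516, x=cosφ1·sinφ2-sinφ1·cosφ2·cosΔλ=-0.41347972; θ=atan2(y, x)=-122.6276° <0 so +360° → 237.3724° ≈ 237.4°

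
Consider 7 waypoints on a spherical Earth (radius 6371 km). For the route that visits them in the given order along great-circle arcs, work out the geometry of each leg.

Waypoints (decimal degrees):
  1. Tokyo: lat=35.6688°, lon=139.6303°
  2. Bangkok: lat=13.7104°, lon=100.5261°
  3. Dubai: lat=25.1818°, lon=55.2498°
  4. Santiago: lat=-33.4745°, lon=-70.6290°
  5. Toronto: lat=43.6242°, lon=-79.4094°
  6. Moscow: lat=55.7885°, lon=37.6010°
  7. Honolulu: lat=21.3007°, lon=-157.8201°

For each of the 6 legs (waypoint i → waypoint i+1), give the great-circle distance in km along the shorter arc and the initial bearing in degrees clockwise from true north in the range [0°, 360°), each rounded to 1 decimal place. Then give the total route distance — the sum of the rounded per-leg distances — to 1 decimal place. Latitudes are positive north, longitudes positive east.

Leg 1: dist=4598.1 km, bearing=248.0°
Leg 2: dist=4891.0 km, bearing=292.2°
Leg 3: dist=14746.3 km, bearing=246.7°
Leg 4: dist=8619.2 km, bearing=353.5°
Leg 5: dist=7484.8 km, bearing=32.9°
Leg 6: dist=11320.2 km, bearing=14.7°
Total: 51659.6 km

Leg 1: φ1=0.6225380, φ2=0.2392916, Δφ=-0.3832464, Δλ=-0.6824970 rad; a=sin²(Δφ/2)+cosφ1·cosφ2·sin²(Δλ/2)=0.1246684362; c=2·atan2(√a, √(1-a))=0.721731122; dist=6371·c=4598.149 ≈ 4598.1 km; running total=4598.1 km
Leg 1 bearing: y=sinΔλ·cosφ2=-0.61276067, x=cosφ1·sinφ2-sinφ1·cosφ2·cosΔλ=-0.24704095; θ=atan2(y, x)=-111.9574° <0 so +360° → 248.0426° ≈ 248.0°
Leg 2: φ1=0.2392916, φ2=0.4395053, Δφ=0.2002137, Δλ=-0.7902205 rad; a=sin²(Δφ/2)+cosφ1·cosφ2·sin²(Δλ/2)=0.1402429135; c=2·atan2(√a, √(1-a))=0.767693819; dist=6371·c=4890.977 ≈ 4891.0 km; running total=9489.1 km
Leg 2 bearing: y=sinΔλ·cosφ2=-0.64298334, x=cosφ1·sinφ2-sinφ1·cosφ2·cosΔλ=0.26243434; θ=atan2(y, x)=-67.7971° <0 so +360° → 292.2029° ≈ 292.2°
Leg 3: φ1=0.4395053, φ2=-0.5842402, Δφ=-1.0237456, Δλ=-2.1969995 rad; a=sin²(Δφ/2)+cosφ1·cosφ2·sin²(Δλ/2)=0.8385439998; c=2·atan2(√a, √(1-a))=2.314594672; dist=6371·c=14746.283 ≈ 14746.3 km; running total=24235.4 km
Leg 3 bearing: y=sinΔλ·cosφ2=-0.67586208, x=cosφ1·sinφ2-sinφ1·cosφ2·cosΔλ=-0.29113963; θ=atan2(y, x)=-113.3048° <0 so +360° → 246.6952° ≈ 246.7°
Leg 4: φ1=-0.5842402, φ2=0.7613859, Δφ=1.3456262, Δλ=-0.1532469 rad; a=sin²(Δφ/2)+cosφ1·cosφ2·sin²(Δλ/2)=0.3919020203; c=2·atan2(√a, √(1-a))=1.352879734; dist=6371·c=8619.197 ≈ 8619.2 km; running total=32854.6 km
Leg 4 bearing: y=sinΔλ·cosφ2=-0.11049875, x=cosφ1·sinφ2-sinφ1·cosφ2·cosΔλ=0.97007697; θ=atan2(y, x)=-6.4984° <0 so +360° → 353.5016° ≈ 353.5°
Leg 5: φ1=0.7613859, φ2=0.9736930, Δφ=0.2123071, Δλ=2.0422167 rad; a=sin²(Δφ/2)+cosφ1·cosφ2·sin²(Δλ/2)=0.3071472842; c=2·atan2(√a, √(1-a))=1.174824032; dist=6371·c=7484.804 ≈ 7484.8 km; running total=40339.4 km
Leg 5 bearing: y=sinΔλ·cosφ2=0.50092152, x=cosφ1·sinφ2-sinφ1·cosφ2·cosΔλ=0.77479607; θ=atan2(y, x)=32.8835° ≈ 32.9°
Leg 6: φ1=0.9736930, φ2=0.3717673, Δφ=-0.6019257, Δλ=-3.4107416 rad; a=sin²(Δφ/2)+cosφ1·cosφ2·sin²(Δλ/2)=0.6022871562; c=2·atan2(√a, √(1-a))=1.776825129; dist=6371·c=11320.153 ≈ 11320.2 km; running total=51659.6 km
Leg 6 bearing: y=sinΔλ·cosφ2=0.24774590, x=cosφ1·sinφ2-sinφ1·cosφ2·cosΔλ=0.94698011; θ=atan2(y, x)=14.6610° ≈ 14.7°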